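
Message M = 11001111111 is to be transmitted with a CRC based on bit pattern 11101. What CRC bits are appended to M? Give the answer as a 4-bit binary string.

Append 4 zeros: 110011111110000. Divide by 11101 (XOR where the leading bit is 1):
  pos 0: 11001 XOR 11101 = 00100
  pos 2: 10011 XOR 11101 = 01110
  pos 3: 11101 XOR 11101 = 00000
  pos 8: 11100 XOR 11101 = 00001
Remainder (last 4 bits) = 0100. This is the CRC / FCS.

0100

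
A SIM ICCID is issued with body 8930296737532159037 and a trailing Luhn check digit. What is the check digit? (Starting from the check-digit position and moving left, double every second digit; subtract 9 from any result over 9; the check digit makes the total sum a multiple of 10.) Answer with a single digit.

5

Partial digits right→left: 7 3 0 9 5 1 2 3 5 7 3 7 6 9 2 0 3 9 8
Double every second digit counting from the check-digit position (so the 1st, 3rd, 5th, ... of the partial from the right).
  doubled (with −9 where >9): 5 0 1 4 1 6 3 4 6 7 → sum 37
  kept as-is: 3 9 1 3 7 7 9 0 9 → sum 48
Total = 37 + 48 = 85.
Check digit = (10 − (85 mod 10)) mod 10 = 5.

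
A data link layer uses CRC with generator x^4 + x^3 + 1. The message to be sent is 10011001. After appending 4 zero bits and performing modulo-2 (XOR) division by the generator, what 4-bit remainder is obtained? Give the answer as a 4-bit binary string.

1101

Append 4 zeros: 100110010000. Divide by 11001 (XOR where the leading bit is 1):
  pos 0: 10011 XOR 11001 = 01010
  pos 1: 10100 XOR 11001 = 01101
  pos 2: 11010 XOR 11001 = 00011
  pos 5: 11100 XOR 11001 = 00101
  pos 7: 10100 XOR 11001 = 01101
Remainder (last 4 bits) = 1101. This is the CRC / FCS.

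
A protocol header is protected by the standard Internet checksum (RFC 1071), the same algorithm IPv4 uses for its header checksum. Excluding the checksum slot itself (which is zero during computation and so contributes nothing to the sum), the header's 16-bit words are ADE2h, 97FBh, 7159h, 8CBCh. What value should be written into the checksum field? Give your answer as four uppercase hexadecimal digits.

BC0B

One's-complement addition (fold any carry out of bit 15 back into bit 0):
  0xADE2 + 0x97FB = 0x145DD → wrap carry → 0x45DE
  0x45DE + 0x7159 = 0x0B737
  0xB737 + 0x8CBC = 0x143F3 → wrap carry → 0x43F4
One's-complement sum = 0x43F4.
Checksum = ~0x43F4 & 0xFFFF = 0xBC0B.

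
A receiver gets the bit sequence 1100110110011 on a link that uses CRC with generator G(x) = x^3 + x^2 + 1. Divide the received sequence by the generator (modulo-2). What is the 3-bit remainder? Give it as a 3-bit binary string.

Modulo-2 division of 1100110110011 by 1101:
  pos 0: 1100 XOR 1101 = 0001
  pos 3: 1110 XOR 1101 = 0011
  pos 5: 1111 XOR 1101 = 0010
  pos 7: 1000 XOR 1101 = 0101
  pos 8: 1011 XOR 1101 = 0110
  pos 9: 1101 XOR 1101 = 0000
Remainder = 000 (zero — the frame passes the CRC check).

000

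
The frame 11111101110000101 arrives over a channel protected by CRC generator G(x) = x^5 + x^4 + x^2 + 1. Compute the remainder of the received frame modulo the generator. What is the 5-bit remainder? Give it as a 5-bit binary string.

00111

Modulo-2 division of 11111101110000101 by 110101:
  pos 0: 111111 XOR 110101 = 001010
  pos 2: 101001 XOR 110101 = 011100
  pos 3: 111001 XOR 110101 = 001100
  pos 5: 110010 XOR 110101 = 000111
  pos 8: 111000 XOR 110101 = 001101
  pos 10: 110110 XOR 110101 = 000011
Remainder = 00111 (nonzero — an error is detected).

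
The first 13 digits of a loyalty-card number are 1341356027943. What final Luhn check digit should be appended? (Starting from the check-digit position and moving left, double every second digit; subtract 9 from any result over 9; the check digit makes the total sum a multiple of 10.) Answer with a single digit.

Partial digits right→left: 3 4 9 7 2 0 6 5 3 1 4 3 1
Double every second digit counting from the check-digit position (so the 1st, 3rd, 5th, ... of the partial from the right).
  doubled (with −9 where >9): 6 9 4 3 6 8 2 → sum 38
  kept as-is: 4 7 0 5 1 3 → sum 20
Total = 38 + 20 = 58.
Check digit = (10 − (58 mod 10)) mod 10 = 2.

2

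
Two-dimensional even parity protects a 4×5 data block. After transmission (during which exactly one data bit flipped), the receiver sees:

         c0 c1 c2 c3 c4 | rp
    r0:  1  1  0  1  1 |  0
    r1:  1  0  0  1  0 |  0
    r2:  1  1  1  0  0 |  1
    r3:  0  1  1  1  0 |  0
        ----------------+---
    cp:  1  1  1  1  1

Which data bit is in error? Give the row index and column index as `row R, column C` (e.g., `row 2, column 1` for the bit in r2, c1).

Recompute each row's even parity and compare to rp:
  r0: data parity 0, sent rp 0 → ok
  r1: data parity 0, sent rp 0 → ok
  r2: data parity 1, sent rp 1 → ok
  r3: data parity 1, sent rp 0 → mismatch
Recompute each column's even parity and compare to cp:
  c0: data parity 1, sent cp 1 → ok
  c1: data parity 1, sent cp 1 → ok
  c2: data parity 0, sent cp 1 → mismatch
  c3: data parity 1, sent cp 1 → ok
  c4: data parity 1, sent cp 1 → ok
Exactly one row (r3) and one column (c2) fail → the flipped bit is at their intersection.

row 3, column 2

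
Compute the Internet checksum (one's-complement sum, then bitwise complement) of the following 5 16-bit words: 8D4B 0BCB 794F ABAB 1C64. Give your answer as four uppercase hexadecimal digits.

One's-complement addition (fold any carry out of bit 15 back into bit 0):
  0x8D4B + 0x0BCB = 0x09916
  0x9916 + 0x794F = 0x11265 → wrap carry → 0x1266
  0x1266 + 0xABAB = 0x0BE11
  0xBE11 + 0x1C64 = 0x0DA75
One's-complement sum = 0xDA75.
Checksum = ~0xDA75 & 0xFFFF = 0x258A.

258A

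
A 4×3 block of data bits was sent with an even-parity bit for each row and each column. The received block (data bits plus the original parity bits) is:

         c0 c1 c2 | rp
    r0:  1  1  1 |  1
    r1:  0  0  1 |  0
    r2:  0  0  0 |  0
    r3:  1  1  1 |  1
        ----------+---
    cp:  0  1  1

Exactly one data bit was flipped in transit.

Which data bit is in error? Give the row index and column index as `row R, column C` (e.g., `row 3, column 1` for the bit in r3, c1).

row 1, column 1

Recompute each row's even parity and compare to rp:
  r0: data parity 1, sent rp 1 → ok
  r1: data parity 1, sent rp 0 → mismatch
  r2: data parity 0, sent rp 0 → ok
  r3: data parity 1, sent rp 1 → ok
Recompute each column's even parity and compare to cp:
  c0: data parity 0, sent cp 0 → ok
  c1: data parity 0, sent cp 1 → mismatch
  c2: data parity 1, sent cp 1 → ok
Exactly one row (r1) and one column (c1) fail → the flipped bit is at their intersection.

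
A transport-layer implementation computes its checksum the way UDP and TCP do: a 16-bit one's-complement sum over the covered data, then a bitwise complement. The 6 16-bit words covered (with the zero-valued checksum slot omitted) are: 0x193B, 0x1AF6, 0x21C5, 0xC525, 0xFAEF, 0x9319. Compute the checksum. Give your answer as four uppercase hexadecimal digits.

56DA

One's-complement addition (fold any carry out of bit 15 back into bit 0):
  0x193B + 0x1AF6 = 0x03431
  0x3431 + 0x21C5 = 0x055F6
  0x55F6 + 0xC525 = 0x11B1B → wrap carry → 0x1B1C
  0x1B1C + 0xFAEF = 0x1160B → wrap carry → 0x160C
  0x160C + 0x9319 = 0x0A925
One's-complement sum = 0xA925.
Checksum = ~0xA925 & 0xFFFF = 0x56DA.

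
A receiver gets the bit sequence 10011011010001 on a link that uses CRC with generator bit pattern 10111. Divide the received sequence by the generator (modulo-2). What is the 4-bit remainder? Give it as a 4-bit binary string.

Modulo-2 division of 10011011010001 by 10111:
  pos 0: 10011 XOR 10111 = 00100
  pos 2: 10001 XOR 10111 = 00110
  pos 4: 11010 XOR 10111 = 01101
  pos 5: 11011 XOR 10111 = 01100
  pos 6: 11000 XOR 10111 = 01111
  pos 7: 11110 XOR 10111 = 01001
  pos 8: 10010 XOR 10111 = 00101
Remainder = 1011 (nonzero — an error is detected).

1011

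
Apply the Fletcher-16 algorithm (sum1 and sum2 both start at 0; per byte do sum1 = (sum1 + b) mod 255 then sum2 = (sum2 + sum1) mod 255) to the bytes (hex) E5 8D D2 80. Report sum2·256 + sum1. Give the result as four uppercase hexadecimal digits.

66C6

Running sums (mod 255):
  after byte 0 (E5): sum1=229, sum2=229
  after byte 1 (8D): sum1=115, sum2=89
  after byte 2 (D2): sum1=70, sum2=159
  after byte 3 (80): sum1=198, sum2=102
Checksum = sum2·256 + sum1 = 102·256 + 198 = 26310 = 0x66C6.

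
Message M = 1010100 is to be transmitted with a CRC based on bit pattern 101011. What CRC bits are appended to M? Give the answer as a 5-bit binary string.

10110

Append 5 zeros: 101010000000. Divide by 101011 (XOR where the leading bit is 1):
  pos 0: 101010 XOR 101011 = 000001
  pos 5: 100000 XOR 101011 = 001011
Remainder (last 5 bits) = 10110. This is the CRC / FCS.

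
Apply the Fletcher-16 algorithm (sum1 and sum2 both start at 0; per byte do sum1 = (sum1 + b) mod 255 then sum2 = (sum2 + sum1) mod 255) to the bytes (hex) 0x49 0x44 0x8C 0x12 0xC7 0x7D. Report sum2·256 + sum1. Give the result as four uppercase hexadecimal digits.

Running sums (mod 255):
  after byte 0 (0x49): sum1=73, sum2=73
  after byte 1 (0x44): sum1=141, sum2=214
  after byte 2 (0x8C): sum1=26, sum2=240
  after byte 3 (0x12): sum1=44, sum2=29
  after byte 4 (0xC7): sum1=243, sum2=17
  after byte 5 (0x7D): sum1=113, sum2=130
Checksum = sum2·256 + sum1 = 130·256 + 113 = 33393 = 0x8271.

8271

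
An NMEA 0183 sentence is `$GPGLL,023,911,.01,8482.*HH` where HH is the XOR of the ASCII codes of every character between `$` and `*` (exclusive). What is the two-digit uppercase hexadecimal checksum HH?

5F

XOR the ASCII codes of the payload characters:
  'G' = 0x47 → acc = 0x47
  'P' = 0x50 → acc = 0x17
  'G' = 0x47 → acc = 0x50
  'L' = 0x4C → acc = 0x1C
  'L' = 0x4C → acc = 0x50
  ',' = 0x2C → acc = 0x7C
  '0' = 0x30 → acc = 0x4C
  '2' = 0x32 → acc = 0x7E
  '3' = 0x33 → acc = 0x4D
  ',' = 0x2C → acc = 0x61
  '9' = 0x39 → acc = 0x58
  '1' = 0x31 → acc = 0x69
  '1' = 0x31 → acc = 0x58
  ',' = 0x2C → acc = 0x74
  '.' = 0x2E → acc = 0x5A
  '0' = 0x30 → acc = 0x6A
  '1' = 0x31 → acc = 0x5B
  ',' = 0x2C → acc = 0x77
  '8' = 0x38 → acc = 0x4F
  '4' = 0x34 → acc = 0x7B
  '8' = 0x38 → acc = 0x43
  '2' = 0x32 → acc = 0x71
  '.' = 0x2E → acc = 0x5F
Checksum = 0x5F.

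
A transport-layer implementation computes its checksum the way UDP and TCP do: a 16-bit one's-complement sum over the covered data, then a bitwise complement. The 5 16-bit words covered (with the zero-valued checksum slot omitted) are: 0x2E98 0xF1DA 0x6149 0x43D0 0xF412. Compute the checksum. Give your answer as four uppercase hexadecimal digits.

4660

One's-complement addition (fold any carry out of bit 15 back into bit 0):
  0x2E98 + 0xF1DA = 0x12072 → wrap carry → 0x2073
  0x2073 + 0x6149 = 0x081BC
  0x81BC + 0x43D0 = 0x0C58C
  0xC58C + 0xF412 = 0x1B99E → wrap carry → 0xB99F
One's-complement sum = 0xB99F.
Checksum = ~0xB99F & 0xFFFF = 0x4660.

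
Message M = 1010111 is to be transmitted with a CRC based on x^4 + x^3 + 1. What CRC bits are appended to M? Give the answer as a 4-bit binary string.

Append 4 zeros: 10101110000. Divide by 11001 (XOR where the leading bit is 1):
  pos 0: 10101 XOR 11001 = 01100
  pos 1: 11001 XOR 11001 = 00000
  pos 6: 10000 XOR 11001 = 01001
Remainder (last 4 bits) = 1001. This is the CRC / FCS.

1001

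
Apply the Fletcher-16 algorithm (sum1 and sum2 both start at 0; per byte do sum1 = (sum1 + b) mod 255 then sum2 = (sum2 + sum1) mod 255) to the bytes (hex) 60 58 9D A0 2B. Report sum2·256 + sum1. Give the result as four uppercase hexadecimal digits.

8822

Running sums (mod 255):
  after byte 0 (60): sum1=96, sum2=96
  after byte 1 (58): sum1=184, sum2=25
  after byte 2 (9D): sum1=86, sum2=111
  after byte 3 (A0): sum1=246, sum2=102
  after byte 4 (2B): sum1=34, sum2=136
Checksum = sum2·256 + sum1 = 136·256 + 34 = 34850 = 0x8822.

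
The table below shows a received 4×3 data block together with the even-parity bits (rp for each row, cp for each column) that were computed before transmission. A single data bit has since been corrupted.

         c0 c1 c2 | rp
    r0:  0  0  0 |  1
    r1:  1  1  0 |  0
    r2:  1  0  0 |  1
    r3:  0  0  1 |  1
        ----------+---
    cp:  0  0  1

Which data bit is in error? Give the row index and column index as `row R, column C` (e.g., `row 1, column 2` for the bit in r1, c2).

Recompute each row's even parity and compare to rp:
  r0: data parity 0, sent rp 1 → mismatch
  r1: data parity 0, sent rp 0 → ok
  r2: data parity 1, sent rp 1 → ok
  r3: data parity 1, sent rp 1 → ok
Recompute each column's even parity and compare to cp:
  c0: data parity 0, sent cp 0 → ok
  c1: data parity 1, sent cp 0 → mismatch
  c2: data parity 1, sent cp 1 → ok
Exactly one row (r0) and one column (c1) fail → the flipped bit is at their intersection.

row 0, column 1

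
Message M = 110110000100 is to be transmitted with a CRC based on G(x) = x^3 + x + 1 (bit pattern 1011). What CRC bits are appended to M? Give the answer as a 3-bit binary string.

Append 3 zeros: 110110000100000. Divide by 1011 (XOR where the leading bit is 1):
  pos 0: 1101 XOR 1011 = 0110
  pos 1: 1101 XOR 1011 = 0110
  pos 2: 1100 XOR 1011 = 0111
  pos 3: 1110 XOR 1011 = 0101
  pos 4: 1010 XOR 1011 = 0001
  pos 7: 1010 XOR 1011 = 0001
  pos 10: 1000 XOR 1011 = 0011
Remainder (last 3 bits) = 110. This is the CRC / FCS.

110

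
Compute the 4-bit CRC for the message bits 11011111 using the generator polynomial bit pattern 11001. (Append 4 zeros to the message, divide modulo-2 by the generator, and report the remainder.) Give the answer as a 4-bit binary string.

0011

Append 4 zeros: 110111110000. Divide by 11001 (XOR where the leading bit is 1):
  pos 0: 11011 XOR 11001 = 00010
  pos 3: 10111 XOR 11001 = 01110
  pos 4: 11100 XOR 11001 = 00101
  pos 6: 10100 XOR 11001 = 01101
  pos 7: 11010 XOR 11001 = 00011
Remainder (last 4 bits) = 0011. This is the CRC / FCS.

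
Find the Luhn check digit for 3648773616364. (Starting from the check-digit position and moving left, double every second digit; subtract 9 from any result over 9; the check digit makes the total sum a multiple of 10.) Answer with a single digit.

Partial digits right→left: 4 6 3 6 1 6 3 7 7 8 4 6 3
Double every second digit counting from the check-digit position (so the 1st, 3rd, 5th, ... of the partial from the right).
  doubled (with −9 where >9): 8 6 2 6 5 8 6 → sum 41
  kept as-is: 6 6 6 7 8 6 → sum 39
Total = 41 + 39 = 80.
Check digit = (10 − (80 mod 10)) mod 10 = 0.

0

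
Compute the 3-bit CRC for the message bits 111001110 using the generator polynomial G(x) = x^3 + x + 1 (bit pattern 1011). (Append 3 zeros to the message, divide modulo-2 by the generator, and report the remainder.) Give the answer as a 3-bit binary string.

Append 3 zeros: 111001110000. Divide by 1011 (XOR where the leading bit is 1):
  pos 0: 1110 XOR 1011 = 0101
  pos 1: 1010 XOR 1011 = 0001
  pos 4: 1111 XOR 1011 = 0100
  pos 5: 1000 XOR 1011 = 0011
  pos 7: 1100 XOR 1011 = 0111
  pos 8: 1110 XOR 1011 = 0101
Remainder (last 3 bits) = 101. This is the CRC / FCS.

101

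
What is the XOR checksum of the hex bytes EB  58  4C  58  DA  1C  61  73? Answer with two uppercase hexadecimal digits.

XOR the bytes together:
  start with 0xEB
  0xEB ⊕ 0x58 = 0xB3
  0xB3 ⊕ 0x4C = 0xFF
  0xFF ⊕ 0x58 = 0xA7
  0xA7 ⊕ 0xDA = 0x7D
  0x7D ⊕ 0x1C = 0x61
  0x61 ⊕ 0x61 = 0x00
  0x00 ⊕ 0x73 = 0x73

73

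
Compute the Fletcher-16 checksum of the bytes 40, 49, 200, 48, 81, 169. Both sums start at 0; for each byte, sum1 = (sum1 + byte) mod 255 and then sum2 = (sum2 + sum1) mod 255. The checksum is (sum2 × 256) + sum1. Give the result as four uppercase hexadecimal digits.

Running sums (mod 255):
  after byte 0 (40): sum1=40, sum2=40
  after byte 1 (49): sum1=89, sum2=129
  after byte 2 (200): sum1=34, sum2=163
  after byte 3 (48): sum1=82, sum2=245
  after byte 4 (81): sum1=163, sum2=153
  after byte 5 (169): sum1=77, sum2=230
Checksum = sum2·256 + sum1 = 230·256 + 77 = 58957 = 0xE64D.

E64D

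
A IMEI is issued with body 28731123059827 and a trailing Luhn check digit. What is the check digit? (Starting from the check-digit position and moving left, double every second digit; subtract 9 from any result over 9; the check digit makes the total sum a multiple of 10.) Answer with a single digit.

3

Partial digits right→left: 7 2 8 9 5 0 3 2 1 1 3 7 8 2
Double every second digit counting from the check-digit position (so the 1st, 3rd, 5th, ... of the partial from the right).
  doubled (with −9 where >9): 5 7 1 6 2 6 7 → sum 34
  kept as-is: 2 9 0 2 1 7 2 → sum 23
Total = 34 + 23 = 57.
Check digit = (10 − (57 mod 10)) mod 10 = 3.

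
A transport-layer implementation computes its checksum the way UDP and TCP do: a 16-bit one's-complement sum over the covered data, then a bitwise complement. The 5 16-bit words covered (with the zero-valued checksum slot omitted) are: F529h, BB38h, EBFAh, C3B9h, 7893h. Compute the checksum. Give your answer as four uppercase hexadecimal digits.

One's-complement addition (fold any carry out of bit 15 back into bit 0):
  0xF529 + 0xBB38 = 0x1B061 → wrap carry → 0xB062
  0xB062 + 0xEBFA = 0x19C5C → wrap carry → 0x9C5D
  0x9C5D + 0xC3B9 = 0x16016 → wrap carry → 0x6017
  0x6017 + 0x7893 = 0x0D8AA
One's-complement sum = 0xD8AA.
Checksum = ~0xD8AA & 0xFFFF = 0x2755.

2755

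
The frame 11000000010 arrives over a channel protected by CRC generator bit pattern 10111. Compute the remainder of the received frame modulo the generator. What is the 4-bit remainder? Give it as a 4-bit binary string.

Modulo-2 division of 11000000010 by 10111:
  pos 0: 11000 XOR 10111 = 01111
  pos 1: 11110 XOR 10111 = 01001
  pos 2: 10010 XOR 10111 = 00101
  pos 4: 10100 XOR 10111 = 00011
Remainder = 1110 (nonzero — an error is detected).

1110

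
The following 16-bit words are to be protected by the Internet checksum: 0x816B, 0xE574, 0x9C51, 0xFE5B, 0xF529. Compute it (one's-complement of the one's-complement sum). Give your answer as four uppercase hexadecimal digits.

0948

One's-complement addition (fold any carry out of bit 15 back into bit 0):
  0x816B + 0xE574 = 0x166DF → wrap carry → 0x66E0
  0x66E0 + 0x9C51 = 0x10331 → wrap carry → 0x0332
  0x0332 + 0xFE5B = 0x1018D → wrap carry → 0x018E
  0x018E + 0xF529 = 0x0F6B7
One's-complement sum = 0xF6B7.
Checksum = ~0xF6B7 & 0xFFFF = 0x0948.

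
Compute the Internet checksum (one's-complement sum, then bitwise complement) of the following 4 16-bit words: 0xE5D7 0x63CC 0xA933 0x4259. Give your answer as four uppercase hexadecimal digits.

One's-complement addition (fold any carry out of bit 15 back into bit 0):
  0xE5D7 + 0x63CC = 0x149A3 → wrap carry → 0x49A4
  0x49A4 + 0xA933 = 0x0F2D7
  0xF2D7 + 0x4259 = 0x13530 → wrap carry → 0x3531
One's-complement sum = 0x3531.
Checksum = ~0x3531 & 0xFFFF = 0xCACE.

CACE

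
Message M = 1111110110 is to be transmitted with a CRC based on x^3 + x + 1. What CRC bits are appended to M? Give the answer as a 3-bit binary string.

100

Append 3 zeros: 1111110110000. Divide by 1011 (XOR where the leading bit is 1):
  pos 0: 1111 XOR 1011 = 0100
  pos 1: 1001 XOR 1011 = 0010
  pos 3: 1010 XOR 1011 = 0001
  pos 6: 1110 XOR 1011 = 0101
  pos 7: 1010 XOR 1011 = 0001
Remainder (last 3 bits) = 100. This is the CRC / FCS.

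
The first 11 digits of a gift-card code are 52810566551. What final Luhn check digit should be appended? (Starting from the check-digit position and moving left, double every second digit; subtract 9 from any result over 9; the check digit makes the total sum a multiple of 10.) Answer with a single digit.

7

Partial digits right→left: 1 5 5 6 6 5 0 1 8 2 5
Double every second digit counting from the check-digit position (so the 1st, 3rd, 5th, ... of the partial from the right).
  doubled (with −9 where >9): 2 1 3 0 7 1 → sum 14
  kept as-is: 5 6 5 1 2 → sum 19
Total = 14 + 19 = 33.
Check digit = (10 − (33 mod 10)) mod 10 = 7.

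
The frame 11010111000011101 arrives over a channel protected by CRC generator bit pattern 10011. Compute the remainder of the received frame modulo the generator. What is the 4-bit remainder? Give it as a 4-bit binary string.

Modulo-2 division of 11010111000011101 by 10011:
  pos 0: 11010 XOR 10011 = 01001
  pos 1: 10011 XOR 10011 = 00000
  pos 6: 11000 XOR 10011 = 01011
  pos 7: 10110 XOR 10011 = 00101
  pos 9: 10111 XOR 10011 = 00100
  pos 11: 10010 XOR 10011 = 00001
Remainder = 0011 (nonzero — an error is detected).

0011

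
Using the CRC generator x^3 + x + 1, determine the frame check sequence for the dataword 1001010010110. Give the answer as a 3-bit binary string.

Append 3 zeros: 1001010010110000. Divide by 1011 (XOR where the leading bit is 1):
  pos 0: 1001 XOR 1011 = 0010
  pos 2: 1001 XOR 1011 = 0010
  pos 4: 1000 XOR 1011 = 0011
  pos 6: 1110 XOR 1011 = 0101
  pos 7: 1011 XOR 1011 = 0000
  pos 11: 1000 XOR 1011 = 0011
Remainder (last 3 bits) = 110. This is the CRC / FCS.

110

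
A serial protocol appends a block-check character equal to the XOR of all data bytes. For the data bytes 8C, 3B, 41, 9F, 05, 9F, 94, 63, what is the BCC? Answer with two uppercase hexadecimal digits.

04

XOR the bytes together:
  start with 0x8C
  0x8C ⊕ 0x3B = 0xB7
  0xB7 ⊕ 0x41 = 0xF6
  0xF6 ⊕ 0x9F = 0x69
  0x69 ⊕ 0x05 = 0x6C
  0x6C ⊕ 0x9F = 0xF3
  0xF3 ⊕ 0x94 = 0x67
  0x67 ⊕ 0x63 = 0x04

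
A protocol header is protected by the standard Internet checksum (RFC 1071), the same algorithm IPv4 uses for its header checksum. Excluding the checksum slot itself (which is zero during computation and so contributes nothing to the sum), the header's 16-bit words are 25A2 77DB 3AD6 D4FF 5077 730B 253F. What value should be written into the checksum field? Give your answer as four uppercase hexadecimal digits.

One's-complement addition (fold any carry out of bit 15 back into bit 0):
  0x25A2 + 0x77DB = 0x09D7D
  0x9D7D + 0x3AD6 = 0x0D853
  0xD853 + 0xD4FF = 0x1AD52 → wrap carry → 0xAD53
  0xAD53 + 0x5077 = 0x0FDCA
  0xFDCA + 0x730B = 0x170D5 → wrap carry → 0x70D6
  0x70D6 + 0x253F = 0x09615
One's-complement sum = 0x9615.
Checksum = ~0x9615 & 0xFFFF = 0x69EA.

69EA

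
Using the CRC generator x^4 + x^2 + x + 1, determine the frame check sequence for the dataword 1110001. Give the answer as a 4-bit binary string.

1001

Append 4 zeros: 11100010000. Divide by 10111 (XOR where the leading bit is 1):
  pos 0: 11100 XOR 10111 = 01011
  pos 1: 10110 XOR 10111 = 00001
  pos 5: 11000 XOR 10111 = 01111
  pos 6: 11110 XOR 10111 = 01001
Remainder (last 4 bits) = 1001. This is the CRC / FCS.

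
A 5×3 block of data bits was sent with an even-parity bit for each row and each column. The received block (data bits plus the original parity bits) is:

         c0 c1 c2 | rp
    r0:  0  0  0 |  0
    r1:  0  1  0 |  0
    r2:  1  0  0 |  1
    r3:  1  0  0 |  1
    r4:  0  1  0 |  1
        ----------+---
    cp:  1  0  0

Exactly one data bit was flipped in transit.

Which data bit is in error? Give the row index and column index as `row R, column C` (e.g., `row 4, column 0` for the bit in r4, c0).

Recompute each row's even parity and compare to rp:
  r0: data parity 0, sent rp 0 → ok
  r1: data parity 1, sent rp 0 → mismatch
  r2: data parity 1, sent rp 1 → ok
  r3: data parity 1, sent rp 1 → ok
  r4: data parity 1, sent rp 1 → ok
Recompute each column's even parity and compare to cp:
  c0: data parity 0, sent cp 1 → mismatch
  c1: data parity 0, sent cp 0 → ok
  c2: data parity 0, sent cp 0 → ok
Exactly one row (r1) and one column (c0) fail → the flipped bit is at their intersection.

row 1, column 0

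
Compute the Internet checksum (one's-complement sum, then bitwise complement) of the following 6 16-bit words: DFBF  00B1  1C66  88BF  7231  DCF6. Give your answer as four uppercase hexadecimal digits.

2B41

One's-complement addition (fold any carry out of bit 15 back into bit 0):
  0xDFBF + 0x00B1 = 0x0E070
  0xE070 + 0x1C66 = 0x0FCD6
  0xFCD6 + 0x88BF = 0x18595 → wrap carry → 0x8596
  0x8596 + 0x7231 = 0x0F7C7
  0xF7C7 + 0xDCF6 = 0x1D4BD → wrap carry → 0xD4BE
One's-complement sum = 0xD4BE.
Checksum = ~0xD4BE & 0xFFFF = 0x2B41.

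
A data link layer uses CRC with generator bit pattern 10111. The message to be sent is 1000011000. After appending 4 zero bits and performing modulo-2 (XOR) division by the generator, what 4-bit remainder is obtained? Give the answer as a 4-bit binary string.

Append 4 zeros: 10000110000000. Divide by 10111 (XOR where the leading bit is 1):
  pos 0: 10000 XOR 10111 = 00111
  pos 2: 11111 XOR 10111 = 01000
  pos 3: 10000 XOR 10111 = 00111
  pos 5: 11100 XOR 10111 = 01011
  pos 6: 10110 XOR 10111 = 00001
Remainder (last 4 bits) = 1000. This is the CRC / FCS.

1000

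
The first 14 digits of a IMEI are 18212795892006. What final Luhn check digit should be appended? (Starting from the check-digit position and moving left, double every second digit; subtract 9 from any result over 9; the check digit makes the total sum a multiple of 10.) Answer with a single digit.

Partial digits right→left: 6 0 0 2 9 8 5 9 7 2 1 2 8 1
Double every second digit counting from the check-digit position (so the 1st, 3rd, 5th, ... of the partial from the right).
  doubled (with −9 where >9): 3 0 9 1 5 2 7 → sum 27
  kept as-is: 0 2 8 9 2 2 1 → sum 24
Total = 27 + 24 = 51.
Check digit = (10 − (51 mod 10)) mod 10 = 9.

9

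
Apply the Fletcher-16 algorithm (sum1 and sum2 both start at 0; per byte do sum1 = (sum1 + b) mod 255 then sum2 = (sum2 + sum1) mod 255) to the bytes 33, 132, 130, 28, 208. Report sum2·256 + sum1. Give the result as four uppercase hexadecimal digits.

Running sums (mod 255):
  after byte 0 (33): sum1=33, sum2=33
  after byte 1 (132): sum1=165, sum2=198
  after byte 2 (130): sum1=40, sum2=238
  after byte 3 (28): sum1=68, sum2=51
  after byte 4 (208): sum1=21, sum2=72
Checksum = sum2·256 + sum1 = 72·256 + 21 = 18453 = 0x4815.

4815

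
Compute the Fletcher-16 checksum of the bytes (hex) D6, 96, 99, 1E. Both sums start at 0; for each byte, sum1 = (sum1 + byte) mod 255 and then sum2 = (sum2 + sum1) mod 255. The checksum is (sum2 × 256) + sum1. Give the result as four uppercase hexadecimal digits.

Running sums (mod 255):
  after byte 0 (D6): sum1=214, sum2=214
  after byte 1 (96): sum1=109, sum2=68
  after byte 2 (99): sum1=7, sum2=75
  after byte 3 (1E): sum1=37, sum2=112
Checksum = sum2·256 + sum1 = 112·256 + 37 = 28709 = 0x7025.

7025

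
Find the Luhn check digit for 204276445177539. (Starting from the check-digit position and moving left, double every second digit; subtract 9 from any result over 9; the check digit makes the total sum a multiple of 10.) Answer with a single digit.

6

Partial digits right→left: 9 3 5 7 7 1 5 4 4 6 7 2 4 0 2
Double every second digit counting from the check-digit position (so the 1st, 3rd, 5th, ... of the partial from the right).
  doubled (with −9 where >9): 9 1 5 1 8 5 8 4 → sum 41
  kept as-is: 3 7 1 4 6 2 0 → sum 23
Total = 41 + 23 = 64.
Check digit = (10 − (64 mod 10)) mod 10 = 6.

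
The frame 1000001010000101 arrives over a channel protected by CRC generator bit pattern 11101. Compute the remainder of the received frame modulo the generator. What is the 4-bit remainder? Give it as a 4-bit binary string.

0010

Modulo-2 division of 1000001010000101 by 11101:
  pos 0: 10000 XOR 11101 = 01101
  pos 1: 11010 XOR 11101 = 00111
  pos 3: 11110 XOR 11101 = 00011
  pos 6: 11100 XOR 11101 = 00001
  pos 10: 10010 XOR 11101 = 01111
  pos 11: 11111 XOR 11101 = 00010
Remainder = 0010 (nonzero — an error is detected).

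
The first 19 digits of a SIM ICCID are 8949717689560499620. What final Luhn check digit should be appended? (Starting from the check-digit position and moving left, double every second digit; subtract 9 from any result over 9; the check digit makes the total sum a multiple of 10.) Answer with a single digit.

Partial digits right→left: 0 2 6 9 9 4 0 6 5 9 8 6 7 1 7 9 4 9 8
Double every second digit counting from the check-digit position (so the 1st, 3rd, 5th, ... of the partial from the right).
  doubled (with −9 where >9): 0 3 9 0 1 7 5 5 8 7 → sum 45
  kept as-is: 2 9 4 6 9 6 1 9 9 → sum 55
Total = 45 + 55 = 100.
Check digit = (10 − (100 mod 10)) mod 10 = 0.

0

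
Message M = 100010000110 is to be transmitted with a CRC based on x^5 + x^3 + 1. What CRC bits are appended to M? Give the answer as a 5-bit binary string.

Append 5 zeros: 10001000011000000. Divide by 101001 (XOR where the leading bit is 1):
  pos 0: 100010 XOR 101001 = 001011
  pos 2: 101100 XOR 101001 = 000101
  pos 5: 101011 XOR 101001 = 000010
  pos 9: 100000 XOR 101001 = 001001
  pos 11: 100100 XOR 101001 = 001101
Remainder (last 5 bits) = 01101. This is the CRC / FCS.

01101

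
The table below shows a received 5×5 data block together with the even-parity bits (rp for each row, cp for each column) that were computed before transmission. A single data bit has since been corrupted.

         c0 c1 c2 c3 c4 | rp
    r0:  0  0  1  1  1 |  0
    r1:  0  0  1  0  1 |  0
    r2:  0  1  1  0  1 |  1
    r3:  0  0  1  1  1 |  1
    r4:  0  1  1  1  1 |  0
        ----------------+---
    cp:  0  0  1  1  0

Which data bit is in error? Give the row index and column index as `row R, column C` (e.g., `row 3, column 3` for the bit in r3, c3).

row 0, column 4

Recompute each row's even parity and compare to rp:
  r0: data parity 1, sent rp 0 → mismatch
  r1: data parity 0, sent rp 0 → ok
  r2: data parity 1, sent rp 1 → ok
  r3: data parity 1, sent rp 1 → ok
  r4: data parity 0, sent rp 0 → ok
Recompute each column's even parity and compare to cp:
  c0: data parity 0, sent cp 0 → ok
  c1: data parity 0, sent cp 0 → ok
  c2: data parity 1, sent cp 1 → ok
  c3: data parity 1, sent cp 1 → ok
  c4: data parity 1, sent cp 0 → mismatch
Exactly one row (r0) and one column (c4) fail → the flipped bit is at their intersection.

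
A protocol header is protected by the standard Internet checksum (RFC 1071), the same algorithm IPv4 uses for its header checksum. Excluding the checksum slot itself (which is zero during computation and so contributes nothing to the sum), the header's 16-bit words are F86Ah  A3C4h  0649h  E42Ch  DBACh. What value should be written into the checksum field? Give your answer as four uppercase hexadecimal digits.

9DAD

One's-complement addition (fold any carry out of bit 15 back into bit 0):
  0xF86A + 0xA3C4 = 0x19C2E → wrap carry → 0x9C2F
  0x9C2F + 0x0649 = 0x0A278
  0xA278 + 0xE42C = 0x186A4 → wrap carry → 0x86A5
  0x86A5 + 0xDBAC = 0x16251 → wrap carry → 0x6252
One's-complement sum = 0x6252.
Checksum = ~0x6252 & 0xFFFF = 0x9DAD.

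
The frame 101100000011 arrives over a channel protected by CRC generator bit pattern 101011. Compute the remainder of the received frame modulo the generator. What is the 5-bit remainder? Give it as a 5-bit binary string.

11100

Modulo-2 division of 101100000011 by 101011:
  pos 0: 101100 XOR 101011 = 000111
  pos 3: 111000 XOR 101011 = 010011
  pos 4: 100110 XOR 101011 = 001101
  pos 6: 110111 XOR 101011 = 011100
Remainder = 11100 (nonzero — an error is detected).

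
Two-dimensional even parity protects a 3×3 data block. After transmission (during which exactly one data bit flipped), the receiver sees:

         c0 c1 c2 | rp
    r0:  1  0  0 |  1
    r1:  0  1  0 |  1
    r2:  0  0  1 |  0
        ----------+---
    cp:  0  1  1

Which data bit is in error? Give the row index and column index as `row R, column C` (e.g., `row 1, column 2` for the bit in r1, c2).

row 2, column 0

Recompute each row's even parity and compare to rp:
  r0: data parity 1, sent rp 1 → ok
  r1: data parity 1, sent rp 1 → ok
  r2: data parity 1, sent rp 0 → mismatch
Recompute each column's even parity and compare to cp:
  c0: data parity 1, sent cp 0 → mismatch
  c1: data parity 1, sent cp 1 → ok
  c2: data parity 1, sent cp 1 → ok
Exactly one row (r2) and one column (c0) fail → the flipped bit is at their intersection.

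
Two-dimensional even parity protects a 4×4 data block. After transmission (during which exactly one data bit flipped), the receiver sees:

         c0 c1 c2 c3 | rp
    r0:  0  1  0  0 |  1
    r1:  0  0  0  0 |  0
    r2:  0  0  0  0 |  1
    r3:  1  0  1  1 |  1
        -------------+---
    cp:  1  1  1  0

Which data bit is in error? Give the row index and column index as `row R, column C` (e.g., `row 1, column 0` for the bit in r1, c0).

Recompute each row's even parity and compare to rp:
  r0: data parity 1, sent rp 1 → ok
  r1: data parity 0, sent rp 0 → ok
  r2: data parity 0, sent rp 1 → mismatch
  r3: data parity 1, sent rp 1 → ok
Recompute each column's even parity and compare to cp:
  c0: data parity 1, sent cp 1 → ok
  c1: data parity 1, sent cp 1 → ok
  c2: data parity 1, sent cp 1 → ok
  c3: data parity 1, sent cp 0 → mismatch
Exactly one row (r2) and one column (c3) fail → the flipped bit is at their intersection.

row 2, column 3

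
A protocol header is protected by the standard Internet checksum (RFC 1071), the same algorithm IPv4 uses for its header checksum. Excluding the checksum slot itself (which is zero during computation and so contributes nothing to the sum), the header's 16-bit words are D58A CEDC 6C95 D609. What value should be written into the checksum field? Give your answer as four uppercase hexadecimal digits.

18F9

One's-complement addition (fold any carry out of bit 15 back into bit 0):
  0xD58A + 0xCEDC = 0x1A466 → wrap carry → 0xA467
  0xA467 + 0x6C95 = 0x110FC → wrap carry → 0x10FD
  0x10FD + 0xD609 = 0x0E706
One's-complement sum = 0xE706.
Checksum = ~0xE706 & 0xFFFF = 0x18F9.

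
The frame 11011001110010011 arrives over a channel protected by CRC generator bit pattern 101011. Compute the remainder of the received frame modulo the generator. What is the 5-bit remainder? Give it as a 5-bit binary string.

Modulo-2 division of 11011001110010011 by 101011:
  pos 0: 110110 XOR 101011 = 011101
  pos 1: 111010 XOR 101011 = 010001
  pos 2: 100011 XOR 101011 = 001000
  pos 4: 100011 XOR 101011 = 001000
  pos 6: 100000 XOR 101011 = 001011
  pos 8: 101110 XOR 101011 = 000101
  pos 11: 101011 XOR 101011 = 000000
Remainder = 00000 (zero — the frame passes the CRC check).

00000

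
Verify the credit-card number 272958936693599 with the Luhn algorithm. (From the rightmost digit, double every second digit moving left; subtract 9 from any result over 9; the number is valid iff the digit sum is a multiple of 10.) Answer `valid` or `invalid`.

From the right, keep odd positions and double even positions (subtract 9 from any doubled value over 9):
  doubled (positions 2,4,...): 9 6 3 6 7 9 5 → sum 45
  kept (positions 1,3,...): 9 5 9 6 9 5 2 2 → sum 47
Total = 92.
92 mod 10 = 2, so the number is invalid.

invalid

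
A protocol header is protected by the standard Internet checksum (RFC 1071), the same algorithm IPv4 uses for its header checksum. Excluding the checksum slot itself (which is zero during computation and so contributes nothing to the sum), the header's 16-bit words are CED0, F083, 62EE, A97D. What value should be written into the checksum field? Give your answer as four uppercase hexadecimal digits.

One's-complement addition (fold any carry out of bit 15 back into bit 0):
  0xCED0 + 0xF083 = 0x1BF53 → wrap carry → 0xBF54
  0xBF54 + 0x62EE = 0x12242 → wrap carry → 0x2243
  0x2243 + 0xA97D = 0x0CBC0
One's-complement sum = 0xCBC0.
Checksum = ~0xCBC0 & 0xFFFF = 0x343F.

343F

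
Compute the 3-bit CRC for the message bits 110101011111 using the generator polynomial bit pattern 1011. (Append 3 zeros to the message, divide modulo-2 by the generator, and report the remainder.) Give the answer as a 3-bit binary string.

000

Append 3 zeros: 110101011111000. Divide by 1011 (XOR where the leading bit is 1):
  pos 0: 1101 XOR 1011 = 0110
  pos 1: 1100 XOR 1011 = 0111
  pos 2: 1111 XOR 1011 = 0100
  pos 3: 1000 XOR 1011 = 0011
  pos 5: 1111 XOR 1011 = 0100
  pos 6: 1001 XOR 1011 = 0010
  pos 8: 1011 XOR 1011 = 0000
Remainder (last 3 bits) = 000. This is the CRC / FCS.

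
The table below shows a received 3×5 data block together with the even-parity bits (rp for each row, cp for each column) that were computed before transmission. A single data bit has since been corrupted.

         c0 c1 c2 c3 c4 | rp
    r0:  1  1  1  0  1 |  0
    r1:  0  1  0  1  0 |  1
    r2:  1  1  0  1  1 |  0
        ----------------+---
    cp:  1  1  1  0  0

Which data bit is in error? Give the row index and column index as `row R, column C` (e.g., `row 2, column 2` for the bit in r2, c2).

row 1, column 0

Recompute each row's even parity and compare to rp:
  r0: data parity 0, sent rp 0 → ok
  r1: data parity 0, sent rp 1 → mismatch
  r2: data parity 0, sent rp 0 → ok
Recompute each column's even parity and compare to cp:
  c0: data parity 0, sent cp 1 → mismatch
  c1: data parity 1, sent cp 1 → ok
  c2: data parity 1, sent cp 1 → ok
  c3: data parity 0, sent cp 0 → ok
  c4: data parity 0, sent cp 0 → ok
Exactly one row (r1) and one column (c0) fail → the flipped bit is at their intersection.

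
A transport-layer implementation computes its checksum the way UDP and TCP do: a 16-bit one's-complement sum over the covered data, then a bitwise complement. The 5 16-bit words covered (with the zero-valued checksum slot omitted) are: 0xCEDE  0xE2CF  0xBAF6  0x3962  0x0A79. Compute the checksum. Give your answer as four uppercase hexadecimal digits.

One's-complement addition (fold any carry out of bit 15 back into bit 0):
  0xCEDE + 0xE2CF = 0x1B1AD → wrap carry → 0xB1AE
  0xB1AE + 0xBAF6 = 0x16CA4 → wrap carry → 0x6CA5
  0x6CA5 + 0x3962 = 0x0A607
  0xA607 + 0x0A79 = 0x0B080
One's-complement sum = 0xB080.
Checksum = ~0xB080 & 0xFFFF = 0x4F7F.

4F7F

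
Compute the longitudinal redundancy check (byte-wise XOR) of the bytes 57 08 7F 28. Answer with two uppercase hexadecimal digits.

08

XOR the bytes together:
  start with 0x57
  0x57 ⊕ 0x08 = 0x5F
  0x5F ⊕ 0x7F = 0x20
  0x20 ⊕ 0x28 = 0x08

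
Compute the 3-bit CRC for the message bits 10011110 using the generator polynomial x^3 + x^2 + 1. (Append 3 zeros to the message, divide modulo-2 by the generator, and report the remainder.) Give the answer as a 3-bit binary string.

110

Append 3 zeros: 10011110000. Divide by 1101 (XOR where the leading bit is 1):
  pos 0: 1001 XOR 1101 = 0100
  pos 1: 1001 XOR 1101 = 0100
  pos 2: 1001 XOR 1101 = 0100
  pos 3: 1001 XOR 1101 = 0100
  pos 4: 1000 XOR 1101 = 0101
  pos 5: 1010 XOR 1101 = 0111
  pos 6: 1110 XOR 1101 = 0011
Remainder (last 3 bits) = 110. This is the CRC / FCS.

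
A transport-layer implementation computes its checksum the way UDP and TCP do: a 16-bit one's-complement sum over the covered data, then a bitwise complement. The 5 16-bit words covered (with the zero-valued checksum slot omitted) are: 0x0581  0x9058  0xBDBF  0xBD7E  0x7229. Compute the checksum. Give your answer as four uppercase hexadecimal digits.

One's-complement addition (fold any carry out of bit 15 back into bit 0):
  0x0581 + 0x9058 = 0x095D9
  0x95D9 + 0xBDBF = 0x15398 → wrap carry → 0x5399
  0x5399 + 0xBD7E = 0x11117 → wrap carry → 0x1118
  0x1118 + 0x7229 = 0x08341
One's-complement sum = 0x8341.
Checksum = ~0x8341 & 0xFFFF = 0x7CBE.

7CBE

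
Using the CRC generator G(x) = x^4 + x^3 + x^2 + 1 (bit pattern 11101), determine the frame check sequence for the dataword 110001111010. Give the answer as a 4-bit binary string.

Append 4 zeros: 1100011110100000. Divide by 11101 (XOR where the leading bit is 1):
  pos 0: 11000 XOR 11101 = 00101
  pos 2: 10111 XOR 11101 = 01010
  pos 3: 10101 XOR 11101 = 01000
  pos 4: 10001 XOR 11101 = 01100
  pos 5: 11000 XOR 11101 = 00101
  pos 7: 10110 XOR 11101 = 01011
  pos 8: 10110 XOR 11101 = 01011
  pos 9: 10110 XOR 11101 = 01011
  pos 10: 10110 XOR 11101 = 01011
  pos 11: 10110 XOR 11101 = 01011
Remainder (last 4 bits) = 1011. This is the CRC / FCS.

1011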